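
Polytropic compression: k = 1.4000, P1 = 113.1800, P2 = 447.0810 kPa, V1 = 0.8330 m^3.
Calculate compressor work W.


(k-1)/k = 0.2857
(P2/P1)^exp = 1.4807
W = 3.5000 * 113.1800 * 0.8330 * (1.4807 - 1) = 158.6137 kJ

158.6137 kJ


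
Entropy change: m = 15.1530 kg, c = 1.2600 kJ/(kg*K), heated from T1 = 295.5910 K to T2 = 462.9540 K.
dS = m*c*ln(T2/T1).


T2/T1 = 1.5662
ln(T2/T1) = 0.4487
dS = 15.1530 * 1.2600 * 0.4487 = 8.5660 kJ/K

8.5660 kJ/K


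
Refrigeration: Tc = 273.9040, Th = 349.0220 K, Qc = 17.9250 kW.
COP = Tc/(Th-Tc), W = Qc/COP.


COP = 273.9040 / 75.1180 = 3.6463
W = 17.9250 / 3.6463 = 4.9159 kW

COP = 3.6463, W = 4.9159 kW


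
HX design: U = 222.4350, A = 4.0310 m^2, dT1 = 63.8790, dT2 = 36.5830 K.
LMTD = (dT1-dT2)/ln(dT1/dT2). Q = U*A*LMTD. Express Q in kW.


LMTD = 48.9696 K
Q = 222.4350 * 4.0310 * 48.9696 = 43907.8832 W = 43.9079 kW

43.9079 kW


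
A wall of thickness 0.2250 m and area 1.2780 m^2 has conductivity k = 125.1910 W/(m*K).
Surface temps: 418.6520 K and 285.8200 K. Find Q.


dT = 132.8320 K
Q = 125.1910 * 1.2780 * 132.8320 / 0.2250 = 94454.8268 W

94454.8268 W


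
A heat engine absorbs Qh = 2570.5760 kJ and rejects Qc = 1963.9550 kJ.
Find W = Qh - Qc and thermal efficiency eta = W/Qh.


W = 2570.5760 - 1963.9550 = 606.6210 kJ
eta = 606.6210 / 2570.5760 = 0.2360 = 23.5986%

W = 606.6210 kJ, eta = 23.5986%


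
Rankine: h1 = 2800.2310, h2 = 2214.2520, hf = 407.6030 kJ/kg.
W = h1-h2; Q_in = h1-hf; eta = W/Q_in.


W = 585.9790 kJ/kg
Q_in = 2392.6280 kJ/kg
eta = 0.2449 = 24.4910%

eta = 24.4910%


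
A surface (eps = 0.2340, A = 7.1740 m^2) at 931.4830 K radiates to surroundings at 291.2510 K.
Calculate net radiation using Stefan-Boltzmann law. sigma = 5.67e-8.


T^4 = 7.5283e+11
Tsurr^4 = 7.1956e+09
Q = 0.2340 * 5.67e-8 * 7.1740 * 7.4564e+11 = 70972.3265 W

70972.3265 W


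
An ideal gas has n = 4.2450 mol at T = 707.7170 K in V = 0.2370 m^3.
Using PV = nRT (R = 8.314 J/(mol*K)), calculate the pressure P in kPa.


P = nRT/V = 4.2450 * 8.314 * 707.7170 / 0.2370
= 24977.4065 / 0.2370 = 105389.9010 Pa = 105.3899 kPa

105.3899 kPa


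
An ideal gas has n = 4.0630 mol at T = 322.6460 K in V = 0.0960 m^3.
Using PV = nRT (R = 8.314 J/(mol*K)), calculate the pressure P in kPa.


P = nRT/V = 4.0630 * 8.314 * 322.6460 / 0.0960
= 10898.9115 / 0.0960 = 113530.3286 Pa = 113.5303 kPa

113.5303 kPa


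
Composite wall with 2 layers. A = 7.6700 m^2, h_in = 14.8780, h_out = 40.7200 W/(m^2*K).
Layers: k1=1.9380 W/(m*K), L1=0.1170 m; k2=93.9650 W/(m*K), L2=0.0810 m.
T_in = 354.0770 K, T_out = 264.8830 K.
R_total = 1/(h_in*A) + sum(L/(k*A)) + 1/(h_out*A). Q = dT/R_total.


R_conv_in = 1/(14.8780*7.6700) = 0.0088
R_1 = 0.1170/(1.9380*7.6700) = 0.0079
R_2 = 0.0810/(93.9650*7.6700) = 0.0001
R_conv_out = 1/(40.7200*7.6700) = 0.0032
R_total = 0.0199 K/W
Q = 89.1940 / 0.0199 = 4471.2181 W

R_total = 0.0199 K/W, Q = 4471.2181 W


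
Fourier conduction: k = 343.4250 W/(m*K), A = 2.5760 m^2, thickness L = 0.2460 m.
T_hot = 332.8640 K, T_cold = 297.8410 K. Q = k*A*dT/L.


dT = 35.0230 K
Q = 343.4250 * 2.5760 * 35.0230 / 0.2460 = 125949.3709 W

125949.3709 W


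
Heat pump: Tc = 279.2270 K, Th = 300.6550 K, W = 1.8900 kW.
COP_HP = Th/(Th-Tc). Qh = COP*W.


COP = 300.6550 / 21.4280 = 14.0309
Qh = 14.0309 * 1.8900 = 26.5185 kW

COP = 14.0309, Qh = 26.5185 kW


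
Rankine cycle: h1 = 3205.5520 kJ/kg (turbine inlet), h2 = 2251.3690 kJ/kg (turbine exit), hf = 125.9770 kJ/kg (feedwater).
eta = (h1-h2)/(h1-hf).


W = 954.1830 kJ/kg
Q_in = 3079.5750 kJ/kg
eta = 0.3098 = 30.9842%

eta = 30.9842%


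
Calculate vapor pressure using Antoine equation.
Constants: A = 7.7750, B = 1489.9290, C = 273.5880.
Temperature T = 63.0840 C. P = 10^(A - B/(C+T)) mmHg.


C+T = 336.6720
B/(C+T) = 4.4255
log10(P) = 7.7750 - 4.4255 = 3.3495
P = 10^3.3495 = 2236.3430 mmHg

2236.3430 mmHg


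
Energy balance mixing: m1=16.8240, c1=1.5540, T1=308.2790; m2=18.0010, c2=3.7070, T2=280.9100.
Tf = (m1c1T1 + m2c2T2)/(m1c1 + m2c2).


num = 26804.8411
den = 92.8742
Tf = 288.6145 K

288.6145 K


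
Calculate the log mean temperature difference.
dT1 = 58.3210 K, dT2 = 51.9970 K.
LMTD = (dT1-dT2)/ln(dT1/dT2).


dT1/dT2 = 1.1216
ln(dT1/dT2) = 0.1148
LMTD = 6.3240 / 0.1148 = 55.0985 K

55.0985 K


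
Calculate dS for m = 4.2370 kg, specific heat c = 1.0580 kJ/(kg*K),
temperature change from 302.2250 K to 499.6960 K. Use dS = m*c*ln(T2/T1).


T2/T1 = 1.6534
ln(T2/T1) = 0.5028
dS = 4.2370 * 1.0580 * 0.5028 = 2.2541 kJ/K

2.2541 kJ/K


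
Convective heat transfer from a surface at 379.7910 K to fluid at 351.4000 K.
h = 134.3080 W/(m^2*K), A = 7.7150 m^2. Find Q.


dT = 28.3910 K
Q = 134.3080 * 7.7150 * 28.3910 = 29418.3630 W

29418.3630 W


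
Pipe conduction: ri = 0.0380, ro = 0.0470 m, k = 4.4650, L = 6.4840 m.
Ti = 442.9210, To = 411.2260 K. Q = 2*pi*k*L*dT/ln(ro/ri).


dT = 31.6950 K
ln(ro/ri) = 0.2126
Q = 2*pi*4.4650*6.4840*31.6950 / 0.2126 = 27123.8046 W

27123.8046 W


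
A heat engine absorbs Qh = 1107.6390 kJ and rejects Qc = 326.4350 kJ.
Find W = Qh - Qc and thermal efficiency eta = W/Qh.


W = 1107.6390 - 326.4350 = 781.2040 kJ
eta = 781.2040 / 1107.6390 = 0.7053 = 70.5288%

W = 781.2040 kJ, eta = 70.5288%


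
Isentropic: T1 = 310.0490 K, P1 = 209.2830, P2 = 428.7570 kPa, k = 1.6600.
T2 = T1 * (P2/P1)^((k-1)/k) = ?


(k-1)/k = 0.3976
(P2/P1)^exp = 1.3300
T2 = 310.0490 * 1.3300 = 412.3545 K

412.3545 K


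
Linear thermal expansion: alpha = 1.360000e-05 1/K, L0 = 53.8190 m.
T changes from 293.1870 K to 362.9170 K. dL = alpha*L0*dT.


dT = 69.7300 K
dL = 1.360000e-05 * 53.8190 * 69.7300 = 0.051038 m
L_final = 53.870038 m

dL = 0.051038 m


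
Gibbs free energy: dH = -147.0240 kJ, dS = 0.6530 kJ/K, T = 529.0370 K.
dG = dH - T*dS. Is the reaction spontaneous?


T*dS = 529.0370 * 0.6530 = 345.4612 kJ
dG = -147.0240 - 345.4612 = -492.4852 kJ (spontaneous)

dG = -492.4852 kJ, spontaneous


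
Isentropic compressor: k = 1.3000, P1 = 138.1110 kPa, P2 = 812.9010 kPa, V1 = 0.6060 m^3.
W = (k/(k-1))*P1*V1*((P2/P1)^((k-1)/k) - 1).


(k-1)/k = 0.2308
(P2/P1)^exp = 1.5054
W = 4.3333 * 138.1110 * 0.6060 * (1.5054 - 1) = 183.2937 kJ

183.2937 kJ


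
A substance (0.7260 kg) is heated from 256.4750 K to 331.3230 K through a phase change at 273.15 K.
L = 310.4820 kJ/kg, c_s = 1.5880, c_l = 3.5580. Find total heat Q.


Q1 (sensible, solid) = 0.7260 * 1.5880 * 16.6750 = 19.2244 kJ
Q2 (latent) = 0.7260 * 310.4820 = 225.4099 kJ
Q3 (sensible, liquid) = 0.7260 * 3.5580 * 58.1730 = 150.2671 kJ
Q_total = 394.9015 kJ

394.9015 kJ


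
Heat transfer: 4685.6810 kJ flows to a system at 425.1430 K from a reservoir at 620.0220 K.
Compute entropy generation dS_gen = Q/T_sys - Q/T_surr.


dS_sys = 4685.6810/425.1430 = 11.0214 kJ/K
dS_surr = -4685.6810/620.0220 = -7.5573 kJ/K
dS_gen = 11.0214 - 7.5573 = 3.4641 kJ/K (irreversible)

dS_gen = 3.4641 kJ/K, irreversible


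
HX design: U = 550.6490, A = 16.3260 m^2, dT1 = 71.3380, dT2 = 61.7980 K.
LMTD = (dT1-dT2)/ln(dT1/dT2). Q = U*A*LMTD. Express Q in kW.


LMTD = 66.4539 K
Q = 550.6490 * 16.3260 * 66.4539 = 597413.7155 W = 597.4137 kW

597.4137 kW


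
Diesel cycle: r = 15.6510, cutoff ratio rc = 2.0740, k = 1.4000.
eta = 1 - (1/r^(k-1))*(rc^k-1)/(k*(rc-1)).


r^(k-1) = 3.0048
rc^k = 2.7767
eta = 0.6067 = 60.6749%

60.6749%


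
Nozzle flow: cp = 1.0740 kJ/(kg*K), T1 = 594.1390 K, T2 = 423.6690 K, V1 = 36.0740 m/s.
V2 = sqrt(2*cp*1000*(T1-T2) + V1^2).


dT = 170.4700 K
2*cp*1000*dT = 366169.5600
V1^2 = 1301.3335
V2 = sqrt(367470.8935) = 606.1938 m/s

606.1938 m/s


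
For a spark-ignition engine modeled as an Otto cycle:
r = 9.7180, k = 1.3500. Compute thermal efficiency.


r^(k-1) = 2.2164
eta = 1 - 1/2.2164 = 0.5488 = 54.8822%

54.8822%


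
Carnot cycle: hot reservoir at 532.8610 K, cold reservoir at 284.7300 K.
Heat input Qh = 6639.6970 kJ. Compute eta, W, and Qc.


eta = 1 - 284.7300/532.8610 = 0.4657
W = 0.4657 * 6639.6970 = 3091.8282 kJ
Qc = 6639.6970 - 3091.8282 = 3547.8688 kJ

eta = 46.5658%, W = 3091.8282 kJ, Qc = 3547.8688 kJ


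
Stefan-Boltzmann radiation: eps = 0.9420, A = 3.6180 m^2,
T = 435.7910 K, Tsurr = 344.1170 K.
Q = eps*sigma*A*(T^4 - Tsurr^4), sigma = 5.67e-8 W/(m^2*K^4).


T^4 = 3.6067e+10
Tsurr^4 = 1.4022e+10
Q = 0.9420 * 5.67e-8 * 3.6180 * 2.2045e+10 = 4259.9872 W

4259.9872 W


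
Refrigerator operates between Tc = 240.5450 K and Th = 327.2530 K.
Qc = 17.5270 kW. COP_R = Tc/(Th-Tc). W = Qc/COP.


COP = 240.5450 / 86.7080 = 2.7742
W = 17.5270 / 2.7742 = 6.3179 kW

COP = 2.7742, W = 6.3179 kW


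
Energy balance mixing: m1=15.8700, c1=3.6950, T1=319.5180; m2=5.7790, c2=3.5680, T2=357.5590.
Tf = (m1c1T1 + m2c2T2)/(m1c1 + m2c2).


num = 26109.1015
den = 79.2591
Tf = 329.4145 K

329.4145 K


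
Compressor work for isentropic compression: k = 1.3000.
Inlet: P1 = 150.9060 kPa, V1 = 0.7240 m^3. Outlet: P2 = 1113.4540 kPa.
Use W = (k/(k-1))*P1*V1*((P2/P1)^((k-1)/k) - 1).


(k-1)/k = 0.2308
(P2/P1)^exp = 1.5860
W = 4.3333 * 150.9060 * 0.7240 * (1.5860 - 1) = 277.4314 kJ

277.4314 kJ


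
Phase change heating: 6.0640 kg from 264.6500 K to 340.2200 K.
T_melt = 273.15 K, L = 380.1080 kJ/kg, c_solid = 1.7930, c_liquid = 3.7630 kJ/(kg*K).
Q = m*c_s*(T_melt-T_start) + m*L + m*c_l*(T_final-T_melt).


Q1 (sensible, solid) = 6.0640 * 1.7930 * 8.5000 = 92.4184 kJ
Q2 (latent) = 6.0640 * 380.1080 = 2304.9749 kJ
Q3 (sensible, liquid) = 6.0640 * 3.7630 * 67.0700 = 1530.4591 kJ
Q_total = 3927.8524 kJ

3927.8524 kJ


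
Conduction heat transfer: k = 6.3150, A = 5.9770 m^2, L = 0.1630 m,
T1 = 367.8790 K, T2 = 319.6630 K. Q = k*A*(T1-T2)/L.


dT = 48.2160 K
Q = 6.3150 * 5.9770 * 48.2160 / 0.1630 = 11165.0375 W

11165.0375 W


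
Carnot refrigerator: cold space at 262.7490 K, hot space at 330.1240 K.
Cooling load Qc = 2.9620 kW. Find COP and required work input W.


COP = 262.7490 / 67.3750 = 3.8998
W = 2.9620 / 3.8998 = 0.7595 kW

COP = 3.8998, W = 0.7595 kW


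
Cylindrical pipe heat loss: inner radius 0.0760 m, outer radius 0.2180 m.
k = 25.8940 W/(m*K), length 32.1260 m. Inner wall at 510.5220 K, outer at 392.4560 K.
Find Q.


dT = 118.0660 K
ln(ro/ri) = 1.0538
Q = 2*pi*25.8940*32.1260*118.0660 / 1.0538 = 585622.9635 W

585622.9635 W


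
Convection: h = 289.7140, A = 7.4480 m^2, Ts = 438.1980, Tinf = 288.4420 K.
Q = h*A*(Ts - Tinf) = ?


dT = 149.7560 K
Q = 289.7140 * 7.4480 * 149.7560 = 323141.9801 W

323141.9801 W


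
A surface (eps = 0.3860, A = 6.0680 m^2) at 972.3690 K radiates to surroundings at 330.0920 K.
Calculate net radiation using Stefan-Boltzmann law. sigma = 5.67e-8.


T^4 = 8.9397e+11
Tsurr^4 = 1.1872e+10
Q = 0.3860 * 5.67e-8 * 6.0680 * 8.8210e+11 = 117147.7765 W

117147.7765 W


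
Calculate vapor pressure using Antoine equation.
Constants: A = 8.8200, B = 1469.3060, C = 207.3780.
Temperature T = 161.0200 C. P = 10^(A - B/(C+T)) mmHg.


C+T = 368.3980
B/(C+T) = 3.9884
log10(P) = 8.8200 - 3.9884 = 4.8316
P = 10^4.8316 = 67863.1722 mmHg

67863.1722 mmHg


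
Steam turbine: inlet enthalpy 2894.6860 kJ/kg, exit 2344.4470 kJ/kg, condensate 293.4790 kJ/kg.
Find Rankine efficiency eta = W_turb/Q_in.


W = 550.2390 kJ/kg
Q_in = 2601.2070 kJ/kg
eta = 0.2115 = 21.1532%

eta = 21.1532%


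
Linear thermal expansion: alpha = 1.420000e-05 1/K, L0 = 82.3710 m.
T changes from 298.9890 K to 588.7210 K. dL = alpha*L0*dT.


dT = 289.7320 K
dL = 1.420000e-05 * 82.3710 * 289.7320 = 0.338890 m
L_final = 82.709890 m

dL = 0.338890 m


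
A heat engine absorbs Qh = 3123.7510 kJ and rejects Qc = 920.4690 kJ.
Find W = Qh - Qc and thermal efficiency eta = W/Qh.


W = 3123.7510 - 920.4690 = 2203.2820 kJ
eta = 2203.2820 / 3123.7510 = 0.7053 = 70.5332%

W = 2203.2820 kJ, eta = 70.5332%


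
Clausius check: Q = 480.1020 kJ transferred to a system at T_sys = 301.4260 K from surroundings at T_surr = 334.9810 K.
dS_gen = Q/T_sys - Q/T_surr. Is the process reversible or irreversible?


dS_sys = 480.1020/301.4260 = 1.5928 kJ/K
dS_surr = -480.1020/334.9810 = -1.4332 kJ/K
dS_gen = 1.5928 - 1.4332 = 0.1595 kJ/K (irreversible)

dS_gen = 0.1595 kJ/K, irreversible


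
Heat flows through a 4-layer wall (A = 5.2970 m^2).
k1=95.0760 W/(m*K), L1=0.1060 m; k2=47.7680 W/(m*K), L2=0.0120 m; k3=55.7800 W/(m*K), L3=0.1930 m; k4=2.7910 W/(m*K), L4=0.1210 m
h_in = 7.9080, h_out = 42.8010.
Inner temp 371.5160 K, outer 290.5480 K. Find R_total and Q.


R_conv_in = 1/(7.9080*5.2970) = 0.0239
R_1 = 0.1060/(95.0760*5.2970) = 0.0002
R_2 = 0.0120/(47.7680*5.2970) = 4.7426e-05
R_3 = 0.1930/(55.7800*5.2970) = 0.0007
R_4 = 0.1210/(2.7910*5.2970) = 0.0082
R_conv_out = 1/(42.8010*5.2970) = 0.0044
R_total = 0.0374 K/W
Q = 80.9680 / 0.0374 = 2166.1211 W

R_total = 0.0374 K/W, Q = 2166.1211 W


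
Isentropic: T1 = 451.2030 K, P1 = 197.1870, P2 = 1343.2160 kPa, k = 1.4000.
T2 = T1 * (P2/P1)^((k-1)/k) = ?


(k-1)/k = 0.2857
(P2/P1)^exp = 1.7301
T2 = 451.2030 * 1.7301 = 780.6357 K

780.6357 K


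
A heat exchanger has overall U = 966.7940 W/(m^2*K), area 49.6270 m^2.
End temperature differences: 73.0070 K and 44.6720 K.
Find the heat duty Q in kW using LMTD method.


LMTD = 57.6843 K
Q = 966.7940 * 49.6270 * 57.6843 = 2767638.6282 W = 2767.6386 kW

2767.6386 kW


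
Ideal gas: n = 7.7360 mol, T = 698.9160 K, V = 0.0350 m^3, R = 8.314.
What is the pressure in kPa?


P = nRT/V = 7.7360 * 8.314 * 698.9160 / 0.0350
= 44952.2531 / 0.0350 = 1284350.0874 Pa = 1284.3501 kPa

1284.3501 kPa


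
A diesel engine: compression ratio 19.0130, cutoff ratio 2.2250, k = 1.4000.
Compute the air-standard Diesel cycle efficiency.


r^(k-1) = 3.2480
rc^k = 3.0638
eta = 0.6295 = 62.9502%

62.9502%


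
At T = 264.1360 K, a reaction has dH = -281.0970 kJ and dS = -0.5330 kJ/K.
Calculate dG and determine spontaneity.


T*dS = 264.1360 * -0.5330 = -140.7845 kJ
dG = -281.0970 + 140.7845 = -140.3125 kJ (spontaneous)

dG = -140.3125 kJ, spontaneous


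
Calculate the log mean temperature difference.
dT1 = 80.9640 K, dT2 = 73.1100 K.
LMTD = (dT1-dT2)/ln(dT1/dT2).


dT1/dT2 = 1.1074
ln(dT1/dT2) = 0.1020
LMTD = 7.8540 / 0.1020 = 76.9702 K

76.9702 K


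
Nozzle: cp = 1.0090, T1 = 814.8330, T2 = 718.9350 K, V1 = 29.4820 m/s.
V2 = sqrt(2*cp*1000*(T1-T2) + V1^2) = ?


dT = 95.8980 K
2*cp*1000*dT = 193522.1640
V1^2 = 869.1883
V2 = sqrt(194391.3523) = 440.8983 m/s

440.8983 m/s


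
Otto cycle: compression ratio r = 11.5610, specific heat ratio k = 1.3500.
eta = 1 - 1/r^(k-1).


r^(k-1) = 2.3553
eta = 1 - 1/2.3553 = 0.5754 = 57.5428%

57.5428%


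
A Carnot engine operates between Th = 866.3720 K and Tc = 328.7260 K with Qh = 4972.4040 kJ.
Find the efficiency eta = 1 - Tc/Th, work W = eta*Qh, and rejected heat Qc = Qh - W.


eta = 1 - 328.7260/866.3720 = 0.6206
W = 0.6206 * 4972.4040 = 3085.7335 kJ
Qc = 4972.4040 - 3085.7335 = 1886.6705 kJ

eta = 62.0572%, W = 3085.7335 kJ, Qc = 1886.6705 kJ


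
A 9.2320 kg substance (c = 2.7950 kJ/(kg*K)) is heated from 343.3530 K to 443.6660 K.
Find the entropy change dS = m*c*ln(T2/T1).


T2/T1 = 1.2922
ln(T2/T1) = 0.2563
dS = 9.2320 * 2.7950 * 0.2563 = 6.6138 kJ/K

6.6138 kJ/K


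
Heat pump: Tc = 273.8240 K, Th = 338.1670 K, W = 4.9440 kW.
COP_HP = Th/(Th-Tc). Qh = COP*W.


COP = 338.1670 / 64.3430 = 5.2557
Qh = 5.2557 * 4.9440 = 25.9841 kW

COP = 5.2557, Qh = 25.9841 kW


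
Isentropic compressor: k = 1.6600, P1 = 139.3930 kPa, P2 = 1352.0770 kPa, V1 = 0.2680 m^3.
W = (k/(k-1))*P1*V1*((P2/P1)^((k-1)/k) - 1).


(k-1)/k = 0.3976
(P2/P1)^exp = 2.4679
W = 2.5152 * 139.3930 * 0.2680 * (2.4679 - 1) = 137.9223 kJ

137.9223 kJ


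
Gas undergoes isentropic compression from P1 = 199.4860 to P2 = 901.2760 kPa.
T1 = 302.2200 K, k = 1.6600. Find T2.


(k-1)/k = 0.3976
(P2/P1)^exp = 1.8214
T2 = 302.2200 * 1.8214 = 550.4567 K

550.4567 K


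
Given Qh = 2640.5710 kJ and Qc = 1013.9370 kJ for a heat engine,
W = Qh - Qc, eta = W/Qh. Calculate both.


W = 2640.5710 - 1013.9370 = 1626.6340 kJ
eta = 1626.6340 / 2640.5710 = 0.6160 = 61.6016%

W = 1626.6340 kJ, eta = 61.6016%


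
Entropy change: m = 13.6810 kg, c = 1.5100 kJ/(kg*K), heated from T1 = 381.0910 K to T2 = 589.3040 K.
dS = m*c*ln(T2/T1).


T2/T1 = 1.5464
ln(T2/T1) = 0.4359
dS = 13.6810 * 1.5100 * 0.4359 = 9.0050 kJ/K

9.0050 kJ/K


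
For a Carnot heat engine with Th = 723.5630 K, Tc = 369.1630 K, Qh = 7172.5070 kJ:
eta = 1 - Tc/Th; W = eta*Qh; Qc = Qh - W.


eta = 1 - 369.1630/723.5630 = 0.4898
W = 0.4898 * 7172.5070 = 3513.0825 kJ
Qc = 7172.5070 - 3513.0825 = 3659.4245 kJ

eta = 48.9798%, W = 3513.0825 kJ, Qc = 3659.4245 kJ


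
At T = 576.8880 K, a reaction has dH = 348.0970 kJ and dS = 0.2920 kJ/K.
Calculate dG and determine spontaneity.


T*dS = 576.8880 * 0.2920 = 168.4513 kJ
dG = 348.0970 - 168.4513 = 179.6457 kJ (non-spontaneous)

dG = 179.6457 kJ, non-spontaneous


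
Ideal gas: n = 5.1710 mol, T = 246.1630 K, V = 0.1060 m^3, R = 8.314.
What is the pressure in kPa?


P = nRT/V = 5.1710 * 8.314 * 246.1630 / 0.1060
= 10582.9644 / 0.1060 = 99839.2865 Pa = 99.8393 kPa

99.8393 kPa


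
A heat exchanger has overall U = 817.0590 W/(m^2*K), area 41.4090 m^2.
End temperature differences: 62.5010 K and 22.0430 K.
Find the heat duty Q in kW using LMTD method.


LMTD = 38.8203 K
Q = 817.0590 * 41.4090 * 38.8203 = 1313429.3759 W = 1313.4294 kW

1313.4294 kW


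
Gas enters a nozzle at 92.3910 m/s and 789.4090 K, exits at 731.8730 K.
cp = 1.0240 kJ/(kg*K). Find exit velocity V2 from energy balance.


dT = 57.5360 K
2*cp*1000*dT = 117833.7280
V1^2 = 8536.0969
V2 = sqrt(126369.8249) = 355.4853 m/s

355.4853 m/s


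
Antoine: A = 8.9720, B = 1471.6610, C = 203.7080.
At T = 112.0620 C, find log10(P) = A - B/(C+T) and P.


C+T = 315.7700
B/(C+T) = 4.6605
log10(P) = 8.9720 - 4.6605 = 4.3115
P = 10^4.3115 = 20485.7923 mmHg

20485.7923 mmHg


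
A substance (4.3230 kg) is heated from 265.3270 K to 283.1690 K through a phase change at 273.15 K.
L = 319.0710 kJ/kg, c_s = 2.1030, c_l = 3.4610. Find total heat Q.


Q1 (sensible, solid) = 4.3230 * 2.1030 * 7.8230 = 71.1210 kJ
Q2 (latent) = 4.3230 * 319.0710 = 1379.3439 kJ
Q3 (sensible, liquid) = 4.3230 * 3.4610 * 10.0190 = 149.9033 kJ
Q_total = 1600.3682 kJ

1600.3682 kJ


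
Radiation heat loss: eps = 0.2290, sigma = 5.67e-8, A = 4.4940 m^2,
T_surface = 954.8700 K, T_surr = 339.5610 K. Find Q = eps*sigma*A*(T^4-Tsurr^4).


T^4 = 8.3134e+11
Tsurr^4 = 1.3294e+10
Q = 0.2290 * 5.67e-8 * 4.4940 * 8.1804e+11 = 47733.9500 W

47733.9500 W


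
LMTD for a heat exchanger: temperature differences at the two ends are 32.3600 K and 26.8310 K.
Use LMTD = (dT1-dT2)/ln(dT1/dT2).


dT1/dT2 = 1.2061
ln(dT1/dT2) = 0.1874
LMTD = 5.5290 / 0.1874 = 29.5092 K

29.5092 K


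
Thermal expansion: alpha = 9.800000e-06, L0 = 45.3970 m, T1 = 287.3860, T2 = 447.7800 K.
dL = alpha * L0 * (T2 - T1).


dT = 160.3940 K
dL = 9.800000e-06 * 45.3970 * 160.3940 = 0.071358 m
L_final = 45.468358 m

dL = 0.071358 m


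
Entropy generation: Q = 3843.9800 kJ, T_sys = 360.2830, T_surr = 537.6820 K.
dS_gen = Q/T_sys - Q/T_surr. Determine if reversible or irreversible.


dS_sys = 3843.9800/360.2830 = 10.6693 kJ/K
dS_surr = -3843.9800/537.6820 = -7.1492 kJ/K
dS_gen = 10.6693 - 7.1492 = 3.5202 kJ/K (irreversible)

dS_gen = 3.5202 kJ/K, irreversible


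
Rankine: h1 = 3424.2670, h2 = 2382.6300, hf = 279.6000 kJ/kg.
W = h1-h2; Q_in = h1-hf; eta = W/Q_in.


W = 1041.6370 kJ/kg
Q_in = 3144.6670 kJ/kg
eta = 0.3312 = 33.1239%

eta = 33.1239%


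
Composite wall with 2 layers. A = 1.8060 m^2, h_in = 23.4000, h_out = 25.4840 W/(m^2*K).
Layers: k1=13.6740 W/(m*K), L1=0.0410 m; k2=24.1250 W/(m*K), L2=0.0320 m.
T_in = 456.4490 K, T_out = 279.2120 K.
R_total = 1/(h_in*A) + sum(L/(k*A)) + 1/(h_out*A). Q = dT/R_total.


R_conv_in = 1/(23.4000*1.8060) = 0.0237
R_1 = 0.0410/(13.6740*1.8060) = 0.0017
R_2 = 0.0320/(24.1250*1.8060) = 0.0007
R_conv_out = 1/(25.4840*1.8060) = 0.0217
R_total = 0.0478 K/W
Q = 177.2370 / 0.0478 = 3709.0313 W

R_total = 0.0478 K/W, Q = 3709.0313 W


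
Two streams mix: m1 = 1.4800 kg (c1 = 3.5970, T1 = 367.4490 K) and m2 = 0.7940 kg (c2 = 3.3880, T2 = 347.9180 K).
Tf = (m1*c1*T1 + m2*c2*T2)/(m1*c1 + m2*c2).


num = 2892.0613
den = 8.0136
Tf = 360.8927 K

360.8927 K


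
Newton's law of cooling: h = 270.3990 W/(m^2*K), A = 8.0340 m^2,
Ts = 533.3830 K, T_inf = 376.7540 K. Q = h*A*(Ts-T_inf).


dT = 156.6290 K
Q = 270.3990 * 8.0340 * 156.6290 = 340258.5788 W

340258.5788 W


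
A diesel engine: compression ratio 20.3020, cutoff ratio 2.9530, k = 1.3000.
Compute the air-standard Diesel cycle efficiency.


r^(k-1) = 2.4675
rc^k = 4.0864
eta = 0.5073 = 50.7340%

50.7340%


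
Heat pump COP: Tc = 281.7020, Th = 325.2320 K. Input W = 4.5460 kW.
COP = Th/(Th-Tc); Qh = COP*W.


COP = 325.2320 / 43.5300 = 7.4714
Qh = 7.4714 * 4.5460 = 33.9652 kW

COP = 7.4714, Qh = 33.9652 kW


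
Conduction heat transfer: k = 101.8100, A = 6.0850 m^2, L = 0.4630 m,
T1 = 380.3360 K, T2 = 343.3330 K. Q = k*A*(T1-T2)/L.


dT = 37.0030 K
Q = 101.8100 * 6.0850 * 37.0030 / 0.4630 = 49511.6004 W

49511.6004 W


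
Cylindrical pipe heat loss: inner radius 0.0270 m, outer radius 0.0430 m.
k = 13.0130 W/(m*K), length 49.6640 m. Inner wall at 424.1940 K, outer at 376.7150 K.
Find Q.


dT = 47.4790 K
ln(ro/ri) = 0.4654
Q = 2*pi*13.0130*49.6640*47.4790 / 0.4654 = 414293.8373 W

414293.8373 W


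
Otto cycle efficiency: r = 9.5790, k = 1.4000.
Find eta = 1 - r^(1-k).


r^(k-1) = 2.4690
eta = 1 - 1/2.4690 = 0.5950 = 59.4984%

59.4984%


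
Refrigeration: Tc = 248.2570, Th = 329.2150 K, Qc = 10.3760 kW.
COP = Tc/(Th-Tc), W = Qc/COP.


COP = 248.2570 / 80.9580 = 3.0665
W = 10.3760 / 3.0665 = 3.3837 kW

COP = 3.0665, W = 3.3837 kW


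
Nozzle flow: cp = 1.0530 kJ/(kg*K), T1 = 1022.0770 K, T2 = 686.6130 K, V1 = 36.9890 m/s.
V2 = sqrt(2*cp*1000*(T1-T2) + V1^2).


dT = 335.4640 K
2*cp*1000*dT = 706487.1840
V1^2 = 1368.1861
V2 = sqrt(707855.3701) = 841.3414 m/s

841.3414 m/s


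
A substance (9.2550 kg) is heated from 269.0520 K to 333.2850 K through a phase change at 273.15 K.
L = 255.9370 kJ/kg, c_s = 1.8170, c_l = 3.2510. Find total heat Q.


Q1 (sensible, solid) = 9.2550 * 1.8170 * 4.0980 = 68.9133 kJ
Q2 (latent) = 9.2550 * 255.9370 = 2368.6969 kJ
Q3 (sensible, liquid) = 9.2550 * 3.2510 * 60.1350 = 1809.3422 kJ
Q_total = 4246.9525 kJ

4246.9525 kJ


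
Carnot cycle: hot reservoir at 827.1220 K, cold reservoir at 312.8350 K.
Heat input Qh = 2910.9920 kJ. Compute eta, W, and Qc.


eta = 1 - 312.8350/827.1220 = 0.6218
W = 0.6218 * 2910.9920 = 1809.9934 kJ
Qc = 2910.9920 - 1809.9934 = 1100.9986 kJ

eta = 62.1779%, W = 1809.9934 kJ, Qc = 1100.9986 kJ


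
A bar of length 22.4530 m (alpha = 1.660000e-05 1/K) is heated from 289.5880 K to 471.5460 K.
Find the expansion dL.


dT = 181.9580 K
dL = 1.660000e-05 * 22.4530 * 181.9580 = 0.067819 m
L_final = 22.520819 m

dL = 0.067819 m


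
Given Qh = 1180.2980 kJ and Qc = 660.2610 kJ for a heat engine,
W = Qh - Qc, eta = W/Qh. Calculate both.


W = 1180.2980 - 660.2610 = 520.0370 kJ
eta = 520.0370 / 1180.2980 = 0.4406 = 44.0598%

W = 520.0370 kJ, eta = 44.0598%


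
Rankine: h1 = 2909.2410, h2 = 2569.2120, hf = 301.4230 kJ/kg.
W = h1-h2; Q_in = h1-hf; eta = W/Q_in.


W = 340.0290 kJ/kg
Q_in = 2607.8180 kJ/kg
eta = 0.1304 = 13.0388%

eta = 13.0388%


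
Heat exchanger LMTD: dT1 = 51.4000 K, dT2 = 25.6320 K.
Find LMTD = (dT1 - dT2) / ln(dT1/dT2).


dT1/dT2 = 2.0053
ln(dT1/dT2) = 0.6958
LMTD = 25.7680 / 0.6958 = 37.0338 K

37.0338 K


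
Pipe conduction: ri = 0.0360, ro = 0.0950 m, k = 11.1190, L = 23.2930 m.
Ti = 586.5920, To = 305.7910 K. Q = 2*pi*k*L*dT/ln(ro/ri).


dT = 280.8010 K
ln(ro/ri) = 0.9704
Q = 2*pi*11.1190*23.2930*280.8010 / 0.9704 = 470909.7752 W

470909.7752 W


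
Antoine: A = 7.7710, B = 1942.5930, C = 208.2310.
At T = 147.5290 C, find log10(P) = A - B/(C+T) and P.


C+T = 355.7600
B/(C+T) = 5.4604
log10(P) = 7.7710 - 5.4604 = 2.3106
P = 10^2.3106 = 204.4546 mmHg

204.4546 mmHg


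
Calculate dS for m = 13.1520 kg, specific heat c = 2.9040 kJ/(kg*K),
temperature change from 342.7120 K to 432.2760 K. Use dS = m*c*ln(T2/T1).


T2/T1 = 1.2613
ln(T2/T1) = 0.2322
dS = 13.1520 * 2.9040 * 0.2322 = 8.8675 kJ/K

8.8675 kJ/K


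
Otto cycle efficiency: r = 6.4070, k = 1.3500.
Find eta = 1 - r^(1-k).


r^(k-1) = 1.9157
eta = 1 - 1/1.9157 = 0.4780 = 47.8000%

47.8000%


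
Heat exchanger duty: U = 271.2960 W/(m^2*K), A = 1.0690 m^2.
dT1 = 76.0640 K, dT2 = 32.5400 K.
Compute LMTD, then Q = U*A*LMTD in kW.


LMTD = 51.2587 K
Q = 271.2960 * 1.0690 * 51.2587 = 14865.8075 W = 14.8658 kW

14.8658 kW


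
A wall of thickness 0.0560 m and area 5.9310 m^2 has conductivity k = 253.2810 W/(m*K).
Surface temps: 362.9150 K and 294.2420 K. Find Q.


dT = 68.6730 K
Q = 253.2810 * 5.9310 * 68.6730 / 0.0560 = 1842165.0110 W

1842165.0110 W


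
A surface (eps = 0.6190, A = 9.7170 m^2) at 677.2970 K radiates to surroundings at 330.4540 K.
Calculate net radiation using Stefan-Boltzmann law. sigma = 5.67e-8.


T^4 = 2.1043e+11
Tsurr^4 = 1.1925e+10
Q = 0.6190 * 5.67e-8 * 9.7170 * 1.9851e+11 = 67699.8510 W

67699.8510 W


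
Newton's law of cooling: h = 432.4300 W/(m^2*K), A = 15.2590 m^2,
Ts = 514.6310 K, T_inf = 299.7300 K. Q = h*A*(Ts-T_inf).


dT = 214.9010 K
Q = 432.4300 * 15.2590 * 214.9010 = 1418013.3681 W

1418013.3681 W


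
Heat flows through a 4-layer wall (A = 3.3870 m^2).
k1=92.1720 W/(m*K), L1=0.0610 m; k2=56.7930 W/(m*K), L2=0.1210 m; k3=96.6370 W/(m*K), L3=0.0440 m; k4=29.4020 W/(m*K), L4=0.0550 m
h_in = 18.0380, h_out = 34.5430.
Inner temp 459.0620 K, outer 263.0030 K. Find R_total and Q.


R_conv_in = 1/(18.0380*3.3870) = 0.0164
R_1 = 0.0610/(92.1720*3.3870) = 0.0002
R_2 = 0.1210/(56.7930*3.3870) = 0.0006
R_3 = 0.0440/(96.6370*3.3870) = 0.0001
R_4 = 0.0550/(29.4020*3.3870) = 0.0006
R_conv_out = 1/(34.5430*3.3870) = 0.0085
R_total = 0.0264 K/W
Q = 196.0590 / 0.0264 = 7419.0573 W

R_total = 0.0264 K/W, Q = 7419.0573 W


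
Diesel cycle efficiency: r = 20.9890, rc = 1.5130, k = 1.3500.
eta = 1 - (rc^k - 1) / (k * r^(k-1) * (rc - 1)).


r^(k-1) = 2.9020
rc^k = 1.7490
eta = 0.6273 = 62.7337%

62.7337%


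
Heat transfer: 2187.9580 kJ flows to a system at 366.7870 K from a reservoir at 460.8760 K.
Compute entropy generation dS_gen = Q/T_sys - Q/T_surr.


dS_sys = 2187.9580/366.7870 = 5.9652 kJ/K
dS_surr = -2187.9580/460.8760 = -4.7474 kJ/K
dS_gen = 5.9652 - 4.7474 = 1.2178 kJ/K (irreversible)

dS_gen = 1.2178 kJ/K, irreversible


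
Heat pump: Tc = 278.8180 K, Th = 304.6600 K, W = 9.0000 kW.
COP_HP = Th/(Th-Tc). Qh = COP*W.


COP = 304.6600 / 25.8420 = 11.7893
Qh = 11.7893 * 9.0000 = 106.1040 kW

COP = 11.7893, Qh = 106.1040 kW


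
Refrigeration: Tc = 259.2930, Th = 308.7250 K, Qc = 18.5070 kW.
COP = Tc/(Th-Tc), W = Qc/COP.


COP = 259.2930 / 49.4320 = 5.2454
W = 18.5070 / 5.2454 = 3.5282 kW

COP = 5.2454, W = 3.5282 kW


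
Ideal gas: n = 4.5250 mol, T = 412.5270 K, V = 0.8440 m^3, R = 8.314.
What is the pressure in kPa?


P = nRT/V = 4.5250 * 8.314 * 412.5270 / 0.8440
= 15519.6164 / 0.8440 = 18388.1711 Pa = 18.3882 kPa

18.3882 kPa


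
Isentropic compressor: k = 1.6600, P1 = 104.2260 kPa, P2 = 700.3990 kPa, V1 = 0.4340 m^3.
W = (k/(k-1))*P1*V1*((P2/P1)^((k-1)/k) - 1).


(k-1)/k = 0.3976
(P2/P1)^exp = 2.1328
W = 2.5152 * 104.2260 * 0.4340 * (2.1328 - 1) = 128.8815 kJ

128.8815 kJ


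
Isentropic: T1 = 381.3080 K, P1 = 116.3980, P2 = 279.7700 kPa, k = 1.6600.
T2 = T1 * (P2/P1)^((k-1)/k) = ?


(k-1)/k = 0.3976
(P2/P1)^exp = 1.4172
T2 = 381.3080 * 1.4172 = 540.3815 K

540.3815 K


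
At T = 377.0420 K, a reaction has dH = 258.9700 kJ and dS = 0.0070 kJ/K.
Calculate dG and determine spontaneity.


T*dS = 377.0420 * 0.0070 = 2.6393 kJ
dG = 258.9700 - 2.6393 = 256.3307 kJ (non-spontaneous)

dG = 256.3307 kJ, non-spontaneous


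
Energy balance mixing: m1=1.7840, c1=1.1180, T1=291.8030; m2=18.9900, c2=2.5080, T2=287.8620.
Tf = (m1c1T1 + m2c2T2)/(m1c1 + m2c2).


num = 14291.9850
den = 49.6214
Tf = 288.0204 K

288.0204 K


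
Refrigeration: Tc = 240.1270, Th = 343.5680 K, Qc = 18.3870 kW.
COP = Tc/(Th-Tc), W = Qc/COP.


COP = 240.1270 / 103.4410 = 2.3214
W = 18.3870 / 2.3214 = 7.9207 kW

COP = 2.3214, W = 7.9207 kW


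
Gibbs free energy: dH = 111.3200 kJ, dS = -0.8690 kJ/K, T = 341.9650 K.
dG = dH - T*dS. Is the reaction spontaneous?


T*dS = 341.9650 * -0.8690 = -297.1676 kJ
dG = 111.3200 + 297.1676 = 408.4876 kJ (non-spontaneous)

dG = 408.4876 kJ, non-spontaneous


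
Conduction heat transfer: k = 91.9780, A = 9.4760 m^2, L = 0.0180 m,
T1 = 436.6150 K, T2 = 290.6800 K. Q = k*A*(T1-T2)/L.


dT = 145.9350 K
Q = 91.9780 * 9.4760 * 145.9350 / 0.0180 = 7066363.4533 W

7066363.4533 W


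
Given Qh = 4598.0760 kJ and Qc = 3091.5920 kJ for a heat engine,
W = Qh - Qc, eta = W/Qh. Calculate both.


W = 4598.0760 - 3091.5920 = 1506.4840 kJ
eta = 1506.4840 / 4598.0760 = 0.3276 = 32.7634%

W = 1506.4840 kJ, eta = 32.7634%


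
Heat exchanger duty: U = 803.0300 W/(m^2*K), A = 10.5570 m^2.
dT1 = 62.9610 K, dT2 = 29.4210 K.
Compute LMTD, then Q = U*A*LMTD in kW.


LMTD = 44.0848 K
Q = 803.0300 * 10.5570 * 44.0848 = 373732.5935 W = 373.7326 kW

373.7326 kW


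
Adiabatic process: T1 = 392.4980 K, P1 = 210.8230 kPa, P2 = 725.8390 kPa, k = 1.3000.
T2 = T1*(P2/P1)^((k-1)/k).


(k-1)/k = 0.2308
(P2/P1)^exp = 1.3302
T2 = 392.4980 * 1.3302 = 522.0867 K

522.0867 K


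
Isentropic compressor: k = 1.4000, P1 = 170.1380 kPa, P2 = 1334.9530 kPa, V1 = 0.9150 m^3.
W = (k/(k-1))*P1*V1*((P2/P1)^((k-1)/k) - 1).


(k-1)/k = 0.2857
(P2/P1)^exp = 1.8014
W = 3.5000 * 170.1380 * 0.9150 * (1.8014 - 1) = 436.6752 kJ

436.6752 kJ


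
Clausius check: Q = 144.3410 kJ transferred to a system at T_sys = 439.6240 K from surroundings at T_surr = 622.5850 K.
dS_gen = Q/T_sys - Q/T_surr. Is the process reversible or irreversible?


dS_sys = 144.3410/439.6240 = 0.3283 kJ/K
dS_surr = -144.3410/622.5850 = -0.2318 kJ/K
dS_gen = 0.3283 - 0.2318 = 0.0965 kJ/K (irreversible)

dS_gen = 0.0965 kJ/K, irreversible


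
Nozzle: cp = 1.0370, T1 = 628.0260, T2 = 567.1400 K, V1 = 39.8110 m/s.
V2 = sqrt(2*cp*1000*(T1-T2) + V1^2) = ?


dT = 60.8860 K
2*cp*1000*dT = 126277.5640
V1^2 = 1584.9157
V2 = sqrt(127862.4797) = 357.5786 m/s

357.5786 m/s


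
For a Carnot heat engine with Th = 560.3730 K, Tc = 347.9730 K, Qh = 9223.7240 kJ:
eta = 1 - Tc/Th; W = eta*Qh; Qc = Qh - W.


eta = 1 - 347.9730/560.3730 = 0.3790
W = 0.3790 * 9223.7240 = 3496.0981 kJ
Qc = 9223.7240 - 3496.0981 = 5727.6259 kJ

eta = 37.9033%, W = 3496.0981 kJ, Qc = 5727.6259 kJ


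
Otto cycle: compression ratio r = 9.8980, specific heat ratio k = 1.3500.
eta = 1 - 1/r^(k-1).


r^(k-1) = 2.2307
eta = 1 - 1/2.2307 = 0.5517 = 55.1711%

55.1711%


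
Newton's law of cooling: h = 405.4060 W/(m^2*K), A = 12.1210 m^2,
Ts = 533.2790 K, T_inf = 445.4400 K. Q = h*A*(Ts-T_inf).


dT = 87.8390 K
Q = 405.4060 * 12.1210 * 87.8390 = 431634.3570 W

431634.3570 W


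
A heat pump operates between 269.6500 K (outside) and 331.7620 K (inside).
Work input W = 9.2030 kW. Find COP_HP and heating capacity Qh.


COP = 331.7620 / 62.1120 = 5.3414
Qh = 5.3414 * 9.2030 = 49.1565 kW

COP = 5.3414, Qh = 49.1565 kW


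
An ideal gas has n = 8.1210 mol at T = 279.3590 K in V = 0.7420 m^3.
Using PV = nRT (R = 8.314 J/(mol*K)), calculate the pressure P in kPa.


P = nRT/V = 8.1210 * 8.314 * 279.3590 / 0.7420
= 18861.7593 / 0.7420 = 25420.1608 Pa = 25.4202 kPa

25.4202 kPa


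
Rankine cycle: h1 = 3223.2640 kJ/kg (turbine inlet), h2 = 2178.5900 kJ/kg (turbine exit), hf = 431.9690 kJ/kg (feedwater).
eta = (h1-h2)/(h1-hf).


W = 1044.6740 kJ/kg
Q_in = 2791.2950 kJ/kg
eta = 0.3743 = 37.4261%

eta = 37.4261%


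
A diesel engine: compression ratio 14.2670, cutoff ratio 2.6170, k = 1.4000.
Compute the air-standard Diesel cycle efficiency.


r^(k-1) = 2.8956
rc^k = 3.8453
eta = 0.5659 = 56.5940%

56.5940%


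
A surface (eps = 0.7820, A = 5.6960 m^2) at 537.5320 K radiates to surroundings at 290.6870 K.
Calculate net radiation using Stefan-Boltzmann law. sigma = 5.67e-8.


T^4 = 8.3487e+10
Tsurr^4 = 7.1401e+09
Q = 0.7820 * 5.67e-8 * 5.6960 * 7.6347e+10 = 19281.8929 W

19281.8929 W


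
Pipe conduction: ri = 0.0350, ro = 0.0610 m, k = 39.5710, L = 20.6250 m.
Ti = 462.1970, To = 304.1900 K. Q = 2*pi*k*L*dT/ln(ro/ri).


dT = 158.0070 K
ln(ro/ri) = 0.5555
Q = 2*pi*39.5710*20.6250*158.0070 / 0.5555 = 1458555.4451 W

1458555.4451 W


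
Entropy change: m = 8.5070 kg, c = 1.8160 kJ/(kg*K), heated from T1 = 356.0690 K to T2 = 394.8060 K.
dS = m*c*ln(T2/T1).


T2/T1 = 1.1088
ln(T2/T1) = 0.1033
dS = 8.5070 * 1.8160 * 0.1033 = 1.5954 kJ/K

1.5954 kJ/K


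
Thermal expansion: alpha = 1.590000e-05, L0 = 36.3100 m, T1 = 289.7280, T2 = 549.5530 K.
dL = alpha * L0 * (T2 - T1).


dT = 259.8250 K
dL = 1.590000e-05 * 36.3100 * 259.8250 = 0.150005 m
L_final = 36.460005 m

dL = 0.150005 m


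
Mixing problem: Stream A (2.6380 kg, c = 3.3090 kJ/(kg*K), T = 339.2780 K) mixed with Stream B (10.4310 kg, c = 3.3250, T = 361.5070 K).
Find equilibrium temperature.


num = 15499.7802
den = 43.4122
Tf = 357.0373 K

357.0373 K


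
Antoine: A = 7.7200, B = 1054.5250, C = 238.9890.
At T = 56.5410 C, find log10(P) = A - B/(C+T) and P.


C+T = 295.5300
B/(C+T) = 3.5683
log10(P) = 7.7200 - 3.5683 = 4.1517
P = 10^4.1517 = 14182.4003 mmHg

14182.4003 mmHg


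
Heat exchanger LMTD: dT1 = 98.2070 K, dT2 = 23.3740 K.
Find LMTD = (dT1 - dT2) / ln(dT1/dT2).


dT1/dT2 = 4.2015
ln(dT1/dT2) = 1.4355
LMTD = 74.8330 / 1.4355 = 52.1320 K

52.1320 K


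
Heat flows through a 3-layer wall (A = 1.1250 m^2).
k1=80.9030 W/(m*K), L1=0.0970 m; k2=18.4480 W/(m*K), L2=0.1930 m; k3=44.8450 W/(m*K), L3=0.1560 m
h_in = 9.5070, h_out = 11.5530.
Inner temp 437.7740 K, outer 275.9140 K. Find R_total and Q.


R_conv_in = 1/(9.5070*1.1250) = 0.0935
R_1 = 0.0970/(80.9030*1.1250) = 0.0011
R_2 = 0.1930/(18.4480*1.1250) = 0.0093
R_3 = 0.1560/(44.8450*1.1250) = 0.0031
R_conv_out = 1/(11.5530*1.1250) = 0.0769
R_total = 0.1839 K/W
Q = 161.8600 / 0.1839 = 880.1726 W

R_total = 0.1839 K/W, Q = 880.1726 W


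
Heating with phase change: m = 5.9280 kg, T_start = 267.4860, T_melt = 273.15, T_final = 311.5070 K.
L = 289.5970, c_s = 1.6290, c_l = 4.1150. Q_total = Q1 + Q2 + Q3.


Q1 (sensible, solid) = 5.9280 * 1.6290 * 5.6640 = 54.6956 kJ
Q2 (latent) = 5.9280 * 289.5970 = 1716.7310 kJ
Q3 (sensible, liquid) = 5.9280 * 4.1150 * 38.3570 = 935.6699 kJ
Q_total = 2707.0966 kJ

2707.0966 kJ


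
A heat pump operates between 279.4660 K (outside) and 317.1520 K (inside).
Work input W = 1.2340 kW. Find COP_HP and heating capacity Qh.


COP = 317.1520 / 37.6860 = 8.4156
Qh = 8.4156 * 1.2340 = 10.3849 kW

COP = 8.4156, Qh = 10.3849 kW


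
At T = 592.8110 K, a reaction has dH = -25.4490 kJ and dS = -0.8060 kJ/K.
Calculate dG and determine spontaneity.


T*dS = 592.8110 * -0.8060 = -477.8057 kJ
dG = -25.4490 + 477.8057 = 452.3567 kJ (non-spontaneous)

dG = 452.3567 kJ, non-spontaneous


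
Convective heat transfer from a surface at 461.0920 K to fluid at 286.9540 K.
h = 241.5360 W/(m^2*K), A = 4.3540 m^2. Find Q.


dT = 174.1380 K
Q = 241.5360 * 4.3540 * 174.1380 = 183131.8348 W

183131.8348 W


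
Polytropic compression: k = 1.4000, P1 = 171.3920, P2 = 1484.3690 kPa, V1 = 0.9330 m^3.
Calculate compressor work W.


(k-1)/k = 0.2857
(P2/P1)^exp = 1.8530
W = 3.5000 * 171.3920 * 0.9330 * (1.8530 - 1) = 477.3989 kJ

477.3989 kJ


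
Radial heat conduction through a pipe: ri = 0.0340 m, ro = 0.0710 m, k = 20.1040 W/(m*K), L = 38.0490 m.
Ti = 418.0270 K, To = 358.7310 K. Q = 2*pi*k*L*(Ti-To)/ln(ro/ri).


dT = 59.2960 K
ln(ro/ri) = 0.7363
Q = 2*pi*20.1040*38.0490*59.2960 / 0.7363 = 387047.9519 W

387047.9519 W


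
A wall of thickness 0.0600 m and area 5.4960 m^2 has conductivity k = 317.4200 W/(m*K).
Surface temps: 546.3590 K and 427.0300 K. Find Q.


dT = 119.3290 K
Q = 317.4200 * 5.4960 * 119.3290 / 0.0600 = 3469570.8641 W

3469570.8641 W


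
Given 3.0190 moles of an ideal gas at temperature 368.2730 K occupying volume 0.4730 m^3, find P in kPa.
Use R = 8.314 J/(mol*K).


P = nRT/V = 3.0190 * 8.314 * 368.2730 / 0.4730
= 9243.6398 / 0.4730 = 19542.5788 Pa = 19.5426 kPa

19.5426 kPa


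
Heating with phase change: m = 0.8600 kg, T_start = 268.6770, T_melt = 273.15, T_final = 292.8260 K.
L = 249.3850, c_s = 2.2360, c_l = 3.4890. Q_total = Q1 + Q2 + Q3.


Q1 (sensible, solid) = 0.8600 * 2.2360 * 4.4730 = 8.6014 kJ
Q2 (latent) = 0.8600 * 249.3850 = 214.4711 kJ
Q3 (sensible, liquid) = 0.8600 * 3.4890 * 19.6760 = 59.0386 kJ
Q_total = 282.1111 kJ

282.1111 kJ


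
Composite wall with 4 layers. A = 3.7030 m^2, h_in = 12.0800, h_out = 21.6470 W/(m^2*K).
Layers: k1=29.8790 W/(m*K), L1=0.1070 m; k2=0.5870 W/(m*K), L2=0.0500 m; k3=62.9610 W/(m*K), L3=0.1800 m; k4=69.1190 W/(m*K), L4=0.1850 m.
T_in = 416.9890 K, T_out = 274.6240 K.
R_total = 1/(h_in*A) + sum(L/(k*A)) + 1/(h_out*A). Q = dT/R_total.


R_conv_in = 1/(12.0800*3.7030) = 0.0224
R_1 = 0.1070/(29.8790*3.7030) = 0.0010
R_2 = 0.0500/(0.5870*3.7030) = 0.0230
R_3 = 0.1800/(62.9610*3.7030) = 0.0008
R_4 = 0.1850/(69.1190*3.7030) = 0.0007
R_conv_out = 1/(21.6470*3.7030) = 0.0125
R_total = 0.0603 K/W
Q = 142.3650 / 0.0603 = 2361.1380 W

R_total = 0.0603 K/W, Q = 2361.1380 W


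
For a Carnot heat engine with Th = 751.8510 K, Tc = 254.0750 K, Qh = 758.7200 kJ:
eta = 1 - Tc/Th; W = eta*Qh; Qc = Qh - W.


eta = 1 - 254.0750/751.8510 = 0.6621
W = 0.6621 * 758.7200 = 502.3237 kJ
Qc = 758.7200 - 502.3237 = 256.3963 kJ

eta = 66.2067%, W = 502.3237 kJ, Qc = 256.3963 kJ


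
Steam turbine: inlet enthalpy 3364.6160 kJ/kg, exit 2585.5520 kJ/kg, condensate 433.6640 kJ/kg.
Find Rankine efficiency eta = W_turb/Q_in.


W = 779.0640 kJ/kg
Q_in = 2930.9520 kJ/kg
eta = 0.2658 = 26.5806%

eta = 26.5806%


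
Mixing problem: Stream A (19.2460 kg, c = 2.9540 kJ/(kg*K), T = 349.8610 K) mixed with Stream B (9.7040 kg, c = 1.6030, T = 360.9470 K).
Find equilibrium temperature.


num = 25505.2523
den = 72.4082
Tf = 352.2426 K

352.2426 K


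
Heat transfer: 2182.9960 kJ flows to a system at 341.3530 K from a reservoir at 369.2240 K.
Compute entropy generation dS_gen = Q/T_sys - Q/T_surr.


dS_sys = 2182.9960/341.3530 = 6.3951 kJ/K
dS_surr = -2182.9960/369.2240 = -5.9124 kJ/K
dS_gen = 6.3951 - 5.9124 = 0.4827 kJ/K (irreversible)

dS_gen = 0.4827 kJ/K, irreversible


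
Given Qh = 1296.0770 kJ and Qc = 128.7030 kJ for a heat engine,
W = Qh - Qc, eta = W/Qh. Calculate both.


W = 1296.0770 - 128.7030 = 1167.3740 kJ
eta = 1167.3740 / 1296.0770 = 0.9007 = 90.0698%

W = 1167.3740 kJ, eta = 90.0698%


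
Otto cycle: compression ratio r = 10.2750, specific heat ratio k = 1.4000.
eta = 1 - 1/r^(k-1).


r^(k-1) = 2.5393
eta = 1 - 1/2.5393 = 0.6062 = 60.6190%

60.6190%


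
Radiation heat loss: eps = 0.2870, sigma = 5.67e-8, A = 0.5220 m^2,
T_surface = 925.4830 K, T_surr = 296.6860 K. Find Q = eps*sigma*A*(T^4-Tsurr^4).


T^4 = 7.3362e+11
Tsurr^4 = 7.7480e+09
Q = 0.2870 * 5.67e-8 * 0.5220 * 7.2588e+11 = 6165.9240 W

6165.9240 W


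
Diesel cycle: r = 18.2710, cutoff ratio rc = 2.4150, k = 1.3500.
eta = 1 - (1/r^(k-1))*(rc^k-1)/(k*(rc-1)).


r^(k-1) = 2.7645
rc^k = 3.2880
eta = 0.5667 = 56.6731%

56.6731%


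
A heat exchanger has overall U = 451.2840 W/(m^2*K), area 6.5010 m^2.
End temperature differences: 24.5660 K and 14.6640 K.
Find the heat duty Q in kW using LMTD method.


LMTD = 19.1911 K
Q = 451.2840 * 6.5010 * 19.1911 = 56302.8491 W = 56.3028 kW

56.3028 kW


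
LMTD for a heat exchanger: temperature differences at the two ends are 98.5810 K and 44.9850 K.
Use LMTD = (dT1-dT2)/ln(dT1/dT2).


dT1/dT2 = 2.1914
ln(dT1/dT2) = 0.7845
LMTD = 53.5960 / 0.7845 = 68.3144 K

68.3144 K
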